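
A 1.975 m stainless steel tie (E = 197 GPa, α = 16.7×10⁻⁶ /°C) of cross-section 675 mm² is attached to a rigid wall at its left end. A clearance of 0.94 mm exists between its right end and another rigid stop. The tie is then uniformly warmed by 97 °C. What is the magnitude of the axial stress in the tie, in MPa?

Free thermal elongation = αΔT L = 16.7×10⁻⁶ × 97 × 1975 = 3.199 mm.
This exceeds the 0.94 mm gap, so the wall pushes back. The portion of expansion that must be recovered elastically is δ_free − gap = 3.199 − 0.94 = 2.259 mm.
So σ = E(δ_free − g)/L = 197×10³ × 2.259/1975 = 225.4 MPa.

σ ≈ 225 MPa (compressive)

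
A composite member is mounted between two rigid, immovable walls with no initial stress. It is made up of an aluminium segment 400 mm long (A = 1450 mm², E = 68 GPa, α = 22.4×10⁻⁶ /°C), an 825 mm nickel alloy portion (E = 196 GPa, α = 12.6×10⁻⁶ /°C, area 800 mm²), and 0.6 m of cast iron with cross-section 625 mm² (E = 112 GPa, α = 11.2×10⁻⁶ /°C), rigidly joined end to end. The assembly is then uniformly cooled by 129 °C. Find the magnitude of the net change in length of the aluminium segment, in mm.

If the supports were absent, the total length change would be Σ αᵢΔT Lᵢ = 22.4×10⁻⁶×129×400 + 12.6×10⁻⁶×129×825 + 11.2×10⁻⁶×129×600 = 3.364 mm.
The walls prevent any net length change, so an axial force P (same in every segment) develops. Compatibility: P · Σ Lᵢ/(AᵢEᵢ) = δ_free.
Σ Lᵢ/(AᵢEᵢ) = 400/(1450×68×10³) + 825/(800×196×10³) + 600/(625×112×10³) = 1.789×10⁻⁵ mm/N.
So P = 3.364 / 1.789×10⁻⁵ = 188 kN, tensile.
For the aluminium segment, free thermal change = 22.4×10⁻⁶×129×400 = 1.156 mm and elastic change from P = 188000×400/(1450×68×10³) = 0.7628 mm; these oppose, so the net change is 0.393 mm (segment shortens).

|ΔL| ≈ 0.393 mm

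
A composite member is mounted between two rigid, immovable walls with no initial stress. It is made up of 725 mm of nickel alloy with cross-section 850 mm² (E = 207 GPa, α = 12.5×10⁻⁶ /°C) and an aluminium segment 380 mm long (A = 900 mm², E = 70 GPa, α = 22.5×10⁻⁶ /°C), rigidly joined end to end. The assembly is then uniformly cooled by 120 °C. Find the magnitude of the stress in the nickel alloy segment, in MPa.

Free thermal contraction of the whole bar: Σ αᵢΔT Lᵢ = 12.5×10⁻⁶×120×725 + 22.5×10⁻⁶×120×380 = 2.113 mm.
The rigid supports impose zero overall length change; the single axial force P common to all segments must satisfy P Σ Lᵢ/(AᵢEᵢ) = δ_free.
The series flexibility is Σ Lᵢ/(AᵢEᵢ) = 725/(850×207×10³) + 380/(900×70×10³) = 1.015×10⁻⁵ mm/N.
Hence P = δ_free / Σ(L/AE) = 2.113/1.015×10⁻⁵ = 208.2 kN (tensile).
σ_{nickel alloy} = P / A = 208200 / 850 = 244.9 MPa.

σ ≈ 245 MPa (tensile)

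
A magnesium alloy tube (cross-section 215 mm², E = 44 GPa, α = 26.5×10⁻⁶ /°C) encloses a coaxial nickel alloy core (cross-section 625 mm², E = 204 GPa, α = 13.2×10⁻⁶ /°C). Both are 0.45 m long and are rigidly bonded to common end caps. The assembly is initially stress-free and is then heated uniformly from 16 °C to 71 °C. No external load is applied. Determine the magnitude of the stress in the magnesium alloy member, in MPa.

σ ≈ 30 MPa (compressive)

The magnesium alloy has the larger α, so on heating it would change length more than the nickel alloy if both were free. The rigid plates force a common final length, so the magnesium alloy is put into compression and the nickel alloy into tension, with equal and opposite forces P (no external load).
Compatibility of the two members (thermal + elastic change equal): (α₁ − α₂)ΔT = P·[1/(A₁E₁) + 1/(A₂E₂)].
|α₁ − α₂|·ΔT = 13.3×10⁻⁶ × 55 = 0.0007315.
1/(A₁E₁) + 1/(A₂E₂) = 1/(215×44×10³) + 1/(625×204×10³) = 1.136×10⁻⁷ N⁻¹.
P = 0.0007315 / 1.136×10⁻⁷ = 6442 N = 6.442 kN.
σ_{magnesium alloy} = P/A₁ = 6442/215 = 29.96 MPa, compressive.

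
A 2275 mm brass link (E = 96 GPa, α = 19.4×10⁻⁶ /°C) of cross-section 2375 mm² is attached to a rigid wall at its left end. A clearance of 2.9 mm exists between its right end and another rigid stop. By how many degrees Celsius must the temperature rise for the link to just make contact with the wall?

Contact occurs when the free expansion equals the gap: αΔT L = 2.9 mm.
ΔT = 2.9 / (19.4×10⁻⁶ × 2275) = 65.71 °C.

ΔT ≈ 65.7 °C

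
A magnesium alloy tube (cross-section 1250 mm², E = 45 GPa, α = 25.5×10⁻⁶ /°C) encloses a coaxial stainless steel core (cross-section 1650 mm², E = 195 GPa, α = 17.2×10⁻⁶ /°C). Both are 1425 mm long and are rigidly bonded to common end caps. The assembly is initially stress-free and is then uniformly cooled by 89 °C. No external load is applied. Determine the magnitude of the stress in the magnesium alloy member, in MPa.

σ ≈ 28.3 MPa (tensile)

The magnesium alloy has the larger α, so on cooling it would change length more than the stainless steel if both were free. The rigid plates force a common final length, so the magnesium alloy is put into tension and the stainless steel into compression, with equal and opposite forces P (no external load).
Equating the net (thermal + elastic) strains gives |α₁ − α₂|·ΔT = P·[1/(A₁E₁) + 1/(A₂E₂)].
|α₁ − α₂|·ΔT = 8.3×10⁻⁶ × 89 = 0.0007387.
1/(A₁E₁) + 1/(A₂E₂) = 1/(1250×45×10³) + 1/(1650×195×10³) = 2.089×10⁻⁸ N⁻¹.
So P = 0.0007387 / 2.089×10⁻⁸ = 35.37 kN.
σ_{magnesium alloy} = P/A₁ = 35370/1250 = 28.29 MPa, tensile.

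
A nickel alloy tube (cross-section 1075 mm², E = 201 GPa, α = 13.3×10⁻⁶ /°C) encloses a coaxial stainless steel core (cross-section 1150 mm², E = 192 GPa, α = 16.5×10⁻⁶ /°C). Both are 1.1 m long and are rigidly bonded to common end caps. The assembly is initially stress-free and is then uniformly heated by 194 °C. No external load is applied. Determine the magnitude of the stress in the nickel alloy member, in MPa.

Both members must finish at the same length. With the larger α, the stainless steel tends to over-expand; the plates restrain it, putting the stainless steel in compression and the nickel alloy in tension. With no external load the two internal forces are equal and opposite, magnitude P.
Compatibility of the two members (thermal + elastic change equal): (α₁ − α₂)ΔT = P·[1/(A₁E₁) + 1/(A₂E₂)].
|α₁ − α₂|·ΔT = 3.2×10⁻⁶ × 194 = 0.0006208.
1/(A₁E₁) + 1/(A₂E₂) = 1/(1075×201×10³) + 1/(1150×192×10³) = 9.157×10⁻⁹ N⁻¹.
So P = 0.0006208 / 9.157×10⁻⁹ = 67.8 kN.
σ_{nickel alloy} = P/A₁ = 67800/1075 = 63.07 MPa, tensile.

σ ≈ 63.1 MPa (tensile)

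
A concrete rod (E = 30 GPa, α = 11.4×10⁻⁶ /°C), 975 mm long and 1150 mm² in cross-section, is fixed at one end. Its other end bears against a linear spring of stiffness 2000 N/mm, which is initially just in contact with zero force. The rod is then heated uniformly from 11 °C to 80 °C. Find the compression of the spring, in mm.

The unrestrained thermal change is αΔT L = 11.4×10⁻⁶ × 69 × 975 = 0.7669 mm.
Let P be the compressive force at the spring. The rod shortens elastically by PL/(AE) and the spring compresses by P/k; together these equal δ_free.
So P = δ_free / [L/(AE) + 1/k] = 0.7669 / [ 975/(1150×30×10³) + 1/(2000) ].
P = 0.7669 / 0.0005283 = 1452 N.
Spring compression = P/k = 1452/(2000) = 0.7259 mm.

δ ≈ 0.726 mm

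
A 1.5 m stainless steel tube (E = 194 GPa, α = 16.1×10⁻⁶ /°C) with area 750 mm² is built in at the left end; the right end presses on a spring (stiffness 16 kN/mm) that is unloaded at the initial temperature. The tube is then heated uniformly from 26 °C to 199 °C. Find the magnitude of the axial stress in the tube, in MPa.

σ ≈ 76.5 MPa (compressive)

If the spring were absent the tube would lengthen by αΔT L = 16.1×10⁻⁶ × 173 × 1500 = 4.178 mm.
With a force P in the spring, the elastic change of the tube is PL/(AE) and that of the spring is P/k; compatibility requires their sum to equal δ_free.
So P = δ_free / [L/(AE) + 1/k] = 4.178 / [ 1500/(750×194×10³) + 1/(16×10³) ].
P = 4.178 / 7.281×10⁻⁵ = 57380 N.
σ = P/A = 57380/750 = 76.51 MPa.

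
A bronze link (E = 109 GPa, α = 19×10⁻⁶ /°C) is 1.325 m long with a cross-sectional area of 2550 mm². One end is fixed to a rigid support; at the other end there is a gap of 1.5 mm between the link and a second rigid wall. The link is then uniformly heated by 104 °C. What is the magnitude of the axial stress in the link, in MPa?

σ ≈ 92 MPa (compressive)

Unrestrained expansion: δ_free = αΔT L = 19×10⁻⁶ × 104 × 1325 = 2.618 mm.
After closing the 1.5 mm clearance, 2.618 − 1.5 = 1.118 mm of expansion remains to be suppressed by the wall.
Compatibility: PL/(AE) = 1.118 mm, so σ = P/A = E × (1.118/1325) = 91.99 MPa.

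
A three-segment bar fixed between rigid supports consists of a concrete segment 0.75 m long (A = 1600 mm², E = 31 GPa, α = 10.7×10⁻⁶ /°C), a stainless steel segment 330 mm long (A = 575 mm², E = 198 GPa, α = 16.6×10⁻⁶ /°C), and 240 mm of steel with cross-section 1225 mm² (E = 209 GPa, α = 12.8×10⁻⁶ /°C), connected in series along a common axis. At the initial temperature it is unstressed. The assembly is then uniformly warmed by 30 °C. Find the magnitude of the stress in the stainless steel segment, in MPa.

If the supports were absent, the total length change would be Σ αᵢΔT Lᵢ = 10.7×10⁻⁶×30×750 + 16.6×10⁻⁶×30×330 + 12.8×10⁻⁶×30×240 = 0.4972 mm.
Since the ends are fixed, an axial force P builds up, equal in every segment, with P · Σ Lᵢ/(AᵢEᵢ) = δ_free.
Σ Lᵢ/(AᵢEᵢ) = 750/(1600×31×10³) + 330/(575×198×10³) + 240/(1225×209×10³) = 1.896×10⁻⁵ mm/N.
Hence P = δ_free / Σ(L/AE) = 0.4972/1.896×10⁻⁵ = 26.23 kN (compressive).
σ_{stainless steel} = P / A = 26230 / 575 = 45.62 MPa.

σ ≈ 45.6 MPa (compressive)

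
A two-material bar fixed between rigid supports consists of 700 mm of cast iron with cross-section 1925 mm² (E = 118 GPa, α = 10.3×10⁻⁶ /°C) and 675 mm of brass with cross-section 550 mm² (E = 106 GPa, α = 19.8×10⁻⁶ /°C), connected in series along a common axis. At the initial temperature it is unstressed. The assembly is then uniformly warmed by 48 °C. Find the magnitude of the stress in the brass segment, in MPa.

With the walls removed the bar would change length by δ_free = Σ αᵢΔT Lᵢ = 10.3×10⁻⁶×48×700 + 19.8×10⁻⁶×48×675 = 0.9876 mm.
The rigid supports impose zero overall length change; the single axial force P common to all segments must satisfy P Σ Lᵢ/(AᵢEᵢ) = δ_free.
The series flexibility is Σ Lᵢ/(AᵢEᵢ) = 700/(1925×118×10³) + 675/(550×106×10³) = 1.466×10⁻⁵ mm/N.
P = 0.9876 / 1.466×10⁻⁵ = 67370 N = 67.37 kN, compressive.
σ_{brass} = P / A = 67370 / 550 = 122.5 MPa.

σ ≈ 122 MPa (compressive)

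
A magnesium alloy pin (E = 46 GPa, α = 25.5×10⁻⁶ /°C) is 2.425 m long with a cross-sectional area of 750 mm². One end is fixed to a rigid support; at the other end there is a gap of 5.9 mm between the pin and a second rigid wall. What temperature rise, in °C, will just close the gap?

ΔT ≈ 95.4 °C

The gap closes when αΔT L = 5.9 mm, since the pin is still unstressed at that instant.
ΔT = 5.9 / (25.5×10⁻⁶ × 2425) = 95.41 °C.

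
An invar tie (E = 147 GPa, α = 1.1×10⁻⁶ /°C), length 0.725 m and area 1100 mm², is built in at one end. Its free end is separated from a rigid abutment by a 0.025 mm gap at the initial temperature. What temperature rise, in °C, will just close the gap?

ΔT ≈ 31.3 °C

The gap closes when αΔT L = 0.025 mm, since the tie is still unstressed at that instant.
So ΔT = g/(αL) = 0.025/(1.1×10⁻⁶ × 725) = 31.35 °C.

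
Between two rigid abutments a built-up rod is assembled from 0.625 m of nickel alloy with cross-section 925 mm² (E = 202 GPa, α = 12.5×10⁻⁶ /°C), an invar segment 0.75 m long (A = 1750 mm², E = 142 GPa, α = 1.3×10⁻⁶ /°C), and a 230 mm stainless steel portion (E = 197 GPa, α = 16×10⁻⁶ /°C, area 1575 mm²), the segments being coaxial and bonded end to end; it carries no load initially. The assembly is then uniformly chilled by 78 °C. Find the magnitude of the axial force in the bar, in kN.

If the supports were absent, the total length change would be Σ αᵢΔT Lᵢ = 12.5×10⁻⁶×78×625 + 1.3×10⁻⁶×78×750 + 16×10⁻⁶×78×230 = 0.9725 mm.
The rigid supports impose zero overall length change; the single axial force P common to all segments must satisfy P Σ Lᵢ/(AᵢEᵢ) = δ_free.
The series flexibility is Σ Lᵢ/(AᵢEᵢ) = 625/(925×202×10³) + 750/(1750×142×10³) + 230/(1575×197×10³) = 7.104×10⁻⁶ mm/N.
Hence P = δ_free / Σ(L/AE) = 0.9725/7.104×10⁻⁶ = 136.9 kN (tensile).

P ≈ 137 kN (tensile)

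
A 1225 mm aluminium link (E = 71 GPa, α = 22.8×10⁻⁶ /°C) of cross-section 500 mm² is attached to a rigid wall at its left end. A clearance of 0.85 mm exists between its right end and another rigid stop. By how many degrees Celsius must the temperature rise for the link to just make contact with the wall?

Contact occurs when the free expansion equals the gap: αΔT L = 0.85 mm.
So ΔT = g/(αL) = 0.85/(22.8×10⁻⁶ × 1225) = 30.43 °C.

ΔT ≈ 30.4 °C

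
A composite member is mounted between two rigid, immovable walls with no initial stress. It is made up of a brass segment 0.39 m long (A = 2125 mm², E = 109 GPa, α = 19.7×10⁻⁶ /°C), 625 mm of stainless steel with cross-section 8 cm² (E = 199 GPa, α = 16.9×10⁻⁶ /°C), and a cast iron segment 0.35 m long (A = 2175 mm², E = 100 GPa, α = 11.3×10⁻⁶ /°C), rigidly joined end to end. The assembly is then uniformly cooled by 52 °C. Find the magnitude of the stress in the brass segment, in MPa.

Free thermal contraction of the whole bar: Σ αᵢΔT Lᵢ = 19.7×10⁻⁶×52×390 + 16.9×10⁻⁶×52×625 + 11.3×10⁻⁶×52×350 = 1.154 mm.
Since the ends are fixed, an axial force P builds up, equal in every segment, with P · Σ Lᵢ/(AᵢEᵢ) = δ_free.
Σ Lᵢ/(AᵢEᵢ) = 390/(2125×109×10³) + 625/(800×199×10³) + 350/(2175×100×10³) = 7.219×10⁻⁶ mm/N.
So P = 1.154 / 7.219×10⁻⁶ = 159.9 kN, tensile.
σ_{brass} = P / A = 159900 / 2125 = 75.26 MPa.

σ ≈ 75.3 MPa (tensile)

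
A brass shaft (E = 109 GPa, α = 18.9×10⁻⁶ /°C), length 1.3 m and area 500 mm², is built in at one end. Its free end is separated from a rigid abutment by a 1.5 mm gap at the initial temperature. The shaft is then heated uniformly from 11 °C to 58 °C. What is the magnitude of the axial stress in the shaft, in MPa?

σ ≈ 0 MPa

If the wall were absent the shaft would grow by αΔT L = 18.9×10⁻⁶ × 47 × 1300 = 1.155 mm.
Since δ_free = 1.15 mm is less than the 1.5 mm gap, the shaft never touches the wall. No axial force develops.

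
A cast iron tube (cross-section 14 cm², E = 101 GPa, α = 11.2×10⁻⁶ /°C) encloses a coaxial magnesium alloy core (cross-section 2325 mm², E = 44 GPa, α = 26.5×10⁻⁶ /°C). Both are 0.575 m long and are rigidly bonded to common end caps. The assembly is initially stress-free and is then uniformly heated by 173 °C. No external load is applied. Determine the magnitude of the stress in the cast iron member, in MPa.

σ ≈ 112 MPa (tensile)

Equilibrium of a rigid end plate with no external load gives equal and opposite internal forces ±P in the two members. Since α_{magnesium alloy} > α_{cast iron}, heating drives the magnesium alloy into compression and the cast iron into tension.
Setting the final lengths equal and cancelling L: (α₁ − α₂)ΔT = P/(A₁E₁) + P/(A₂E₂).
|α₁ − α₂|·ΔT = 15.3×10⁻⁶ × 173 = 0.002647.
1/(A₁E₁) + 1/(A₂E₂) = 1/(1400×101×10³) + 1/(2325×44×10³) = 1.685×10⁻⁸ N⁻¹.
P = 0.002647 / 1.685×10⁻⁸ = 157100 N = 157.1 kN.
σ_{cast iron} = P/A₁ = 157100/1400 = 112.2 MPa, tensile.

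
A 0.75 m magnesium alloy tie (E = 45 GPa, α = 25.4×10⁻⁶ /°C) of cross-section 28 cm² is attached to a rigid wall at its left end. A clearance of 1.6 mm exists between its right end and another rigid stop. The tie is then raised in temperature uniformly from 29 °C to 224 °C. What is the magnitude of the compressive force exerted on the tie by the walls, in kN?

Unrestrained expansion: δ_free = αΔT L = 25.4×10⁻⁶ × 195 × 750 = 3.715 mm.
After closing the 1.6 mm clearance, 3.715 − 1.6 = 2.115 mm of expansion remains to be suppressed by the wall.
Compatibility: PL/(AE) = 2.115 mm, so σ = P/A = E × (2.115/750) = 126.9 MPa.
Force on the wall = σA = 126.9 × 2800 mm² = 355.3 kN.

P ≈ 355 kN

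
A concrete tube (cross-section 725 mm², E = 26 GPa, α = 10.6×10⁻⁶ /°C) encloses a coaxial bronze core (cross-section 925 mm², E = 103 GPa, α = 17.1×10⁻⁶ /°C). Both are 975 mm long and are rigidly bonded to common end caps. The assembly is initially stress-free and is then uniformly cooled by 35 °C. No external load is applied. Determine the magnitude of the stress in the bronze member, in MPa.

Equilibrium of a rigid end plate with no external load gives equal and opposite internal forces ±P in the two members. Since α_{bronze} > α_{concrete}, cooling drives the bronze into tension and the concrete into compression.
Compatibility of the two members (thermal + elastic change equal): (α₁ − α₂)ΔT = P·[1/(A₁E₁) + 1/(A₂E₂)].
|α₁ − α₂|·ΔT = 6.5×10⁻⁶ × 35 = 0.0002275.
1/(A₁E₁) + 1/(A₂E₂) = 1/(725×26×10³) + 1/(925×103×10³) = 6.355×10⁻⁸ N⁻¹.
P = 0.0002275 / 6.355×10⁻⁸ = 3580 N = 3.58 kN.
σ_{bronze} = P/A₂ = 3580/925 = 3.87 MPa, tensile.

σ ≈ 3.87 MPa (tensile)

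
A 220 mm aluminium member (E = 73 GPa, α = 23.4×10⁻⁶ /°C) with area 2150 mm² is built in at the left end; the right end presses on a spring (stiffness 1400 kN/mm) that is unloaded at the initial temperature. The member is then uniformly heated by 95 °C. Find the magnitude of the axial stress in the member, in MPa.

If the spring were absent the member would lengthen by αΔT L = 23.4×10⁻⁶ × 95 × 220 = 0.4891 mm.
With a force P in the spring, the elastic change of the member is PL/(AE) and that of the spring is P/k; compatibility requires their sum to equal δ_free.
So P = δ_free / [L/(AE) + 1/k] = 0.4891 / [ 220/(2150×73×10³) + 1/(1400×10³) ].
P = 0.4891 / 2.116×10⁻⁶ = 231100 N.
σ = P/A = 231100/2150 = 107.5 MPa.

σ ≈ 107 MPa (compressive)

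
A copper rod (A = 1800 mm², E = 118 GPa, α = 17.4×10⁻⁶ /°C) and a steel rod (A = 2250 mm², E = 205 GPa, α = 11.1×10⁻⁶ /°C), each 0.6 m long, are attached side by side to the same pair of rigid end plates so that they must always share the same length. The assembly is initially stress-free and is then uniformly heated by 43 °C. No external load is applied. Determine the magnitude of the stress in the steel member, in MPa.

Equilibrium of a rigid end plate with no external load gives equal and opposite internal forces ±P in the two members. Since α_{copper} > α_{steel}, heating drives the copper into compression and the steel into tension.
Setting the final lengths equal and cancelling L: (α₁ − α₂)ΔT = P/(A₁E₁) + P/(A₂E₂).
|α₁ − α₂|·ΔT = 6.3×10⁻⁶ × 43 = 0.0002709.
1/(A₁E₁) + 1/(A₂E₂) = 1/(1800×118×10³) + 1/(2250×205×10³) = 6.876×10⁻⁹ N⁻¹.
So P = 0.0002709 / 6.876×10⁻⁹ = 39.4 kN.
σ_{steel} = P/A₂ = 39400/2250 = 17.51 MPa, tensile.

σ ≈ 17.5 MPa (tensile)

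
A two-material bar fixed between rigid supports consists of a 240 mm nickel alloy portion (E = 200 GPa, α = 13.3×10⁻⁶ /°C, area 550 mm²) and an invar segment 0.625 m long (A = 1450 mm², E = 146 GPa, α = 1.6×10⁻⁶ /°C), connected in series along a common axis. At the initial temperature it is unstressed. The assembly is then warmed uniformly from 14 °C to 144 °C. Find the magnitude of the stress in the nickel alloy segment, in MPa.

σ ≈ 193 MPa (compressive)

If the supports were absent, the total length change would be Σ αᵢΔT Lᵢ = 13.3×10⁻⁶×130×240 + 1.6×10⁻⁶×130×625 = 0.545 mm.
Since the ends are fixed, an axial force P builds up, equal in every segment, with P · Σ Lᵢ/(AᵢEᵢ) = δ_free.
The series flexibility is Σ Lᵢ/(AᵢEᵢ) = 240/(550×200×10³) + 625/(1450×146×10³) = 5.134×10⁻⁶ mm/N.
P = 0.545 / 5.134×10⁻⁶ = 106100 N = 106.1 kN, compressive.
σ_{nickel alloy} = P / A = 106100 / 550 = 193 MPa.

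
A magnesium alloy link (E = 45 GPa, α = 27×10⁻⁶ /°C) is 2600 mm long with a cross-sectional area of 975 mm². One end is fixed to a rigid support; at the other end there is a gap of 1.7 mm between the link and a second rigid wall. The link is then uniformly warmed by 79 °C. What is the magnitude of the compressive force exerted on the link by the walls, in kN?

Unrestrained expansion: δ_free = αΔT L = 27×10⁻⁶ × 79 × 2600 = 5.546 mm.
This exceeds the 1.7 mm gap, so the wall pushes back. The portion of expansion that must be recovered elastically is δ_free − gap = 5.546 − 1.7 = 3.846 mm.
That suppressed elongation corresponds to σ = E·Δ/L = 45×10³ × 3.846/2600 = 66.56 MPa.
Force on the wall = σA = 66.56 × 975 mm² = 64.9 kN.

P ≈ 64.9 kN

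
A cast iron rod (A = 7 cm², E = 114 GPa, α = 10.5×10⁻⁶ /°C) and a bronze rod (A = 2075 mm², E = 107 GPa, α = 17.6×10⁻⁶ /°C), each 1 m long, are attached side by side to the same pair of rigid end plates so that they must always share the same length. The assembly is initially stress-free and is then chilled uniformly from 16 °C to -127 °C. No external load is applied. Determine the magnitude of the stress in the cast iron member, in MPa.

The bronze has the larger α, so on cooling it would change length more than the cast iron if both were free. The rigid plates force a common final length, so the bronze is put into tension and the cast iron into compression, with equal and opposite forces P (no external load).
Setting the final lengths equal and cancelling L: (α₁ − α₂)ΔT = P/(A₁E₁) + P/(A₂E₂).
|α₁ − α₂|·ΔT = 7.1×10⁻⁶ × 143 = 0.001015.
1/(A₁E₁) + 1/(A₂E₂) = 1/(700×114×10³) + 1/(2075×107×10³) = 1.704×10⁻⁸ N⁻¹.
So P = 0.001015 / 1.704×10⁻⁸ = 59.6 kN.
σ_{cast iron} = P/A₁ = 59600/700 = 85.14 MPa, compressive.

σ ≈ 85.1 MPa (compressive)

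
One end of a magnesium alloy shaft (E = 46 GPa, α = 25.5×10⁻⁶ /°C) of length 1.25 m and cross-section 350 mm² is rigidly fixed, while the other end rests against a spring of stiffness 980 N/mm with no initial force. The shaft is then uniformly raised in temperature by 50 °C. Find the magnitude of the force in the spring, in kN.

Free thermal expansion: δ_free = αΔT L = 25.5×10⁻⁶ × 50 × 1250 = 1.594 mm.
With a force P in the spring, the elastic change of the shaft is PL/(AE) and that of the spring is P/k; compatibility requires their sum to equal δ_free.
P [ L/(AE) + 1/k ] = δ_free → P [ 1250/(350×46×10³) + 1/(980) ] = 1.594.
P = 1.594 / 0.001098 = 1451 N.

P ≈ 1.45 kN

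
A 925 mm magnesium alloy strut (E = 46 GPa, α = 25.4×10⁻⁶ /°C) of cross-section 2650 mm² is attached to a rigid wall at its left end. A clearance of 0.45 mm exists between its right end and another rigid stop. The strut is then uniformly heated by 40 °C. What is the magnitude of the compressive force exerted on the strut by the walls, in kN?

Unrestrained expansion: δ_free = αΔT L = 25.4×10⁻⁶ × 40 × 925 = 0.9398 mm.
This exceeds the 0.45 mm gap, so the wall pushes back. The portion of expansion that must be recovered elastically is δ_free − gap = 0.9398 − 0.45 = 0.4898 mm.
Compatibility: PL/(AE) = 0.4898 mm, so σ = P/A = E × (0.4898/925) = 24.36 MPa.
P = σA = 24.36 × 2650 = 64.55 kN.

P ≈ 64.5 kN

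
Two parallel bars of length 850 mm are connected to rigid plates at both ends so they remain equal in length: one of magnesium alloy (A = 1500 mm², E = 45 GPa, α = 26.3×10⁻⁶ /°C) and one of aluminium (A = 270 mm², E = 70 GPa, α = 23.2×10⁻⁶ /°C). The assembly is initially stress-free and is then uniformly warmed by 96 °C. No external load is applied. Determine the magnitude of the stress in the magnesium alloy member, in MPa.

Both members must finish at the same length. With the larger α, the magnesium alloy tends to over-expand; the plates restrain it, putting the magnesium alloy in compression and the aluminium in tension. With no external load the two internal forces are equal and opposite, magnitude P.
Compatibility of the two members (thermal + elastic change equal): (α₁ − α₂)ΔT = P·[1/(A₁E₁) + 1/(A₂E₂)].
|α₁ − α₂|·ΔT = 3.1×10⁻⁶ × 96 = 0.0002976.
1/(A₁E₁) + 1/(A₂E₂) = 1/(1500×45×10³) + 1/(270×70×10³) = 6.772×10⁻⁸ N⁻¹.
P = 0.0002976 / 6.772×10⁻⁸ = 4394 N = 4.394 kN.
σ_{magnesium alloy} = P/A₁ = 4394/1500 = 2.93 MPa, compressive.

σ ≈ 2.93 MPa (compressive)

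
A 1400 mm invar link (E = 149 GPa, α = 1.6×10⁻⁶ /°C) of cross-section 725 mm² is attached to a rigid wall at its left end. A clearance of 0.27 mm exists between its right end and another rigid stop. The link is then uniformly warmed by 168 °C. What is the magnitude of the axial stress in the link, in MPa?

Unrestrained expansion: δ_free = αΔT L = 1.6×10⁻⁶ × 168 × 1400 = 0.3763 mm.
The gap closes (δ_free > 0.27 mm) and the wall then resists a further 0.3763 − 0.27 = 0.1063 mm of expansion.
That suppressed elongation corresponds to σ = E·Δ/L = 149×10³ × 0.1063/1400 = 11.32 MPa.

σ ≈ 11.3 MPa (compressive)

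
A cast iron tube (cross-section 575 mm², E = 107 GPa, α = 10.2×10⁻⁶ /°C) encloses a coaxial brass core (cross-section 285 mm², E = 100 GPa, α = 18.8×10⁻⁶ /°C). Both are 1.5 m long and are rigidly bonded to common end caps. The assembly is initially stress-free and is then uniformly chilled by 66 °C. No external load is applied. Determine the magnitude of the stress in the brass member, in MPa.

σ ≈ 38.8 MPa (tensile)

Equilibrium of a rigid end plate with no external load gives equal and opposite internal forces ±P in the two members. Since α_{brass} > α_{cast iron}, cooling drives the brass into tension and the cast iron into compression.
Equating the net (thermal + elastic) strains gives |α₁ − α₂|·ΔT = P·[1/(A₁E₁) + 1/(A₂E₂)].
|α₁ − α₂|·ΔT = 8.6×10⁻⁶ × 66 = 0.0005676.
1/(A₁E₁) + 1/(A₂E₂) = 1/(575×107×10³) + 1/(285×100×10³) = 5.134×10⁻⁸ N⁻¹.
So P = 0.0005676 / 5.134×10⁻⁸ = 11.06 kN.
σ_{brass} = P/A₂ = 11060/285 = 38.79 MPa, tensile.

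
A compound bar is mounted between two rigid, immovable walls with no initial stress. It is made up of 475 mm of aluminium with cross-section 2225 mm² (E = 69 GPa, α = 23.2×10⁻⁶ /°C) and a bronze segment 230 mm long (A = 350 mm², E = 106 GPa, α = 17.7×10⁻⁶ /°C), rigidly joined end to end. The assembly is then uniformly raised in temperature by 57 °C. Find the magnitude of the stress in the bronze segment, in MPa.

σ ≈ 264 MPa (compressive)

Free thermal expansion of the whole bar: Σ αᵢΔT Lᵢ = 23.2×10⁻⁶×57×475 + 17.7×10⁻⁶×57×230 = 0.8602 mm.
Since the ends are fixed, an axial force P builds up, equal in every segment, with P · Σ Lᵢ/(AᵢEᵢ) = δ_free.
Σ Lᵢ/(AᵢEᵢ) = 475/(2225×69×10³) + 230/(350×106×10³) = 9.293×10⁻⁶ mm/N.
Hence P = δ_free / Σ(L/AE) = 0.8602/9.293×10⁻⁶ = 92.56 kN (compressive).
σ_{bronze} = P / A = 92560 / 350 = 264.5 MPa.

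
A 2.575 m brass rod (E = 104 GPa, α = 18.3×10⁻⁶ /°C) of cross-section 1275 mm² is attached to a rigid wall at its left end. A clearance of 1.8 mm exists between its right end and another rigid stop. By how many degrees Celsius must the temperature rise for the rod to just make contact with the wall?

ΔT ≈ 38.2 °C

The gap closes when αΔT L = 1.8 mm, since the rod is still unstressed at that instant.
ΔT = 1.8 / (18.3×10⁻⁶ × 2575) = 38.2 °C.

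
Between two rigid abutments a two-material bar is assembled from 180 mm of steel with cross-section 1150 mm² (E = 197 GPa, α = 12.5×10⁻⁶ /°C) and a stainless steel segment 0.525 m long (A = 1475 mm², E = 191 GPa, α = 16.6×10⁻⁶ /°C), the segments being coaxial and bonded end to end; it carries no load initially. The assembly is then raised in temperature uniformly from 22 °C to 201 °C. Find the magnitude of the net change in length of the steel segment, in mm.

|ΔL| ≈ 0.184 mm

If the supports were absent, the total length change would be Σ αᵢΔT Lᵢ = 12.5×10⁻⁶×179×180 + 16.6×10⁻⁶×179×525 = 1.963 mm.
The rigid supports impose zero overall length change; the single axial force P common to all segments must satisfy P Σ Lᵢ/(AᵢEᵢ) = δ_free.
Σ Lᵢ/(AᵢEᵢ) = 180/(1150×197×10³) + 525/(1475×191×10³) = 2.658×10⁻⁶ mm/N.
P = 1.963 / 2.658×10⁻⁶ = 738400 N = 738.4 kN, compressive.
For the steel segment, free thermal change = 12.5×10⁻⁶×179×180 = 0.4027 mm and elastic change from P = 738400×180/(1150×197×10³) = 0.5867 mm; these oppose, so the net change is 0.184 mm (segment shortens).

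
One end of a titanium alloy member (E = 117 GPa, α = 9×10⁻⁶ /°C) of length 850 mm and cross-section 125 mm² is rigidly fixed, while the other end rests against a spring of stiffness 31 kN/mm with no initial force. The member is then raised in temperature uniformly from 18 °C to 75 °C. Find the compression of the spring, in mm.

Free thermal expansion: δ_free = αΔT L = 9×10⁻⁶ × 57 × 850 = 0.436 mm.
With a force P in the spring, the elastic change of the member is PL/(AE) and that of the spring is P/k; compatibility requires their sum to equal δ_free.
P [ L/(AE) + 1/k ] = δ_free → P [ 850/(125×117×10³) + 1/(31×10³) ] = 0.436.
P = 0.436 / 9.038×10⁻⁵ = 4825 N.
Spring compression = P/k = 4825/(31×10³) = 0.1556 mm.

δ ≈ 0.156 mm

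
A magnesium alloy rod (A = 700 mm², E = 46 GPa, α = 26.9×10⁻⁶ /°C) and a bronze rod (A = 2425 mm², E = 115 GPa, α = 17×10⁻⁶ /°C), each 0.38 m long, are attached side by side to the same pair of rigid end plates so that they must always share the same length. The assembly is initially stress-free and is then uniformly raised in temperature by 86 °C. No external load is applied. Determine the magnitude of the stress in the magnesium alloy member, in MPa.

σ ≈ 35.1 MPa (compressive)

Both members must finish at the same length. With the larger α, the magnesium alloy tends to over-expand; the plates restrain it, putting the magnesium alloy in compression and the bronze in tension. With no external load the two internal forces are equal and opposite, magnitude P.
Setting the final lengths equal and cancelling L: (α₁ − α₂)ΔT = P/(A₁E₁) + P/(A₂E₂).
|α₁ − α₂|·ΔT = 9.9×10⁻⁶ × 86 = 0.0008514.
1/(A₁E₁) + 1/(A₂E₂) = 1/(700×46×10³) + 1/(2425×115×10³) = 3.464×10⁻⁸ N⁻¹.
So P = 0.0008514 / 3.464×10⁻⁸ = 24.58 kN.
σ_{magnesium alloy} = P/A₁ = 24580/700 = 35.11 MPa, compressive.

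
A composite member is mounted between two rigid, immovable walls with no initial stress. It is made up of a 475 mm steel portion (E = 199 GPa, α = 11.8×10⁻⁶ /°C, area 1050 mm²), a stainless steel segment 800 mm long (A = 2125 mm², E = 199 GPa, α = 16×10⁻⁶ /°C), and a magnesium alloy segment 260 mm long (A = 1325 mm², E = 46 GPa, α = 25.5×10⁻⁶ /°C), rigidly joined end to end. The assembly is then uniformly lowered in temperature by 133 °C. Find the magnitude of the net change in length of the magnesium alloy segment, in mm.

If the supports were absent, the total length change would be Σ αᵢΔT Lᵢ = 11.8×10⁻⁶×133×475 + 16×10⁻⁶×133×800 + 25.5×10⁻⁶×133×260 = 3.33 mm.
The walls prevent any net length change, so an axial force P (same in every segment) develops. Compatibility: P · Σ Lᵢ/(AᵢEᵢ) = δ_free.
The series flexibility is Σ Lᵢ/(AᵢEᵢ) = 475/(1050×199×10³) + 800/(2125×199×10³) + 260/(1325×46×10³) = 8.431×10⁻⁶ mm/N.
P = 3.33 / 8.431×10⁻⁶ = 394900 N = 394.9 kN, tensile.
For the magnesium alloy segment, free thermal change = 25.5×10⁻⁶×133×260 = 0.8818 mm and elastic change from P = 394900×260/(1325×46×10³) = 1.685 mm; these oppose, so the net change is 0.803 mm (segment lengthens).

|ΔL| ≈ 0.803 mm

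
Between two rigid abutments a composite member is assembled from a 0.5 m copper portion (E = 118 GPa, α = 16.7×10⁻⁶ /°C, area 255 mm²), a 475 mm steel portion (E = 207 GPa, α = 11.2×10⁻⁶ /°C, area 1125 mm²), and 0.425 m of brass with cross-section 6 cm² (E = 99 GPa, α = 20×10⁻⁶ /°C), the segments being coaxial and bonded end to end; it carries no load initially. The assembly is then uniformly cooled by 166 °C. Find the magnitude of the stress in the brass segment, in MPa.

σ ≈ 238 MPa (tensile)

If the supports were absent, the total length change would be Σ αᵢΔT Lᵢ = 16.7×10⁻⁶×166×500 + 11.2×10⁻⁶×166×475 + 20×10⁻⁶×166×425 = 3.68 mm.
Since the ends are fixed, an axial force P builds up, equal in every segment, with P · Σ Lᵢ/(AᵢEᵢ) = δ_free.
The series flexibility is Σ Lᵢ/(AᵢEᵢ) = 500/(255×118×10³) + 475/(1125×207×10³) + 425/(600×99×10³) = 2.581×10⁻⁵ mm/N.
P = 3.68 / 2.581×10⁻⁵ = 142600 N = 142.6 kN, tensile.
σ_{brass} = P / A = 142600 / 600 = 237.6 MPa.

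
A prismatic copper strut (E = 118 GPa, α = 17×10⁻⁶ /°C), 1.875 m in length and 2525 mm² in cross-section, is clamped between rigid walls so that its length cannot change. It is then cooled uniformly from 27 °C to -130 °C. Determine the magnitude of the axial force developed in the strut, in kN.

P ≈ 795 kN (tensile)

Full restraint means ε = 0, so the stress is σ = EαΔT = 118×10³ × 17×10⁻⁶ × 157 = 314.9 MPa.
P = AEαΔT = 2525 × 118×10³ × 17×10⁻⁶ × 157 = 795.2 kN (tensile).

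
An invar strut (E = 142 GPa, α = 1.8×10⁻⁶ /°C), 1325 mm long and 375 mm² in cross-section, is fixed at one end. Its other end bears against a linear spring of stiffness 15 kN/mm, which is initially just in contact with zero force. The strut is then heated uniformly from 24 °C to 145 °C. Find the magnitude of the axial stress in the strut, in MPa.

σ ≈ 8.41 MPa (compressive)

If the spring were absent the strut would lengthen by αΔT L = 1.8×10⁻⁶ × 121 × 1325 = 0.2886 mm.
With a force P in the spring, the elastic change of the strut is PL/(AE) and that of the spring is P/k; compatibility requires their sum to equal δ_free.
So P = δ_free / [L/(AE) + 1/k] = 0.2886 / [ 1325/(375×142×10³) + 1/(15×10³) ].
P = 0.2886 / 9.155×10⁻⁵ = 3152 N.
σ = P/A = 3152/375 = 8.406 MPa.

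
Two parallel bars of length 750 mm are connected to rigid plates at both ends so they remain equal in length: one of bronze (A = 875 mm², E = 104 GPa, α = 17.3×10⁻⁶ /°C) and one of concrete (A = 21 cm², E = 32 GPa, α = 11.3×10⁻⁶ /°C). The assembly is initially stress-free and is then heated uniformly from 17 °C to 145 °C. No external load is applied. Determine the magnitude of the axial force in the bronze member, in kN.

P ≈ 29.7 kN (compressive in the bronze)

The bronze has the larger α, so on heating it would change length more than the concrete if both were free. The rigid plates force a common final length, so the bronze is put into compression and the concrete into tension, with equal and opposite forces P (no external load).
Compatibility of the two members (thermal + elastic change equal): (α₁ − α₂)ΔT = P·[1/(A₁E₁) + 1/(A₂E₂)].
|α₁ − α₂|·ΔT = 6×10⁻⁶ × 128 = 0.000768.
1/(A₁E₁) + 1/(A₂E₂) = 1/(875×104×10³) + 1/(2100×32×10³) = 2.587×10⁻⁸ N⁻¹.
P = 0.000768 / 2.587×10⁻⁸ = 29690 N = 29.69 kN.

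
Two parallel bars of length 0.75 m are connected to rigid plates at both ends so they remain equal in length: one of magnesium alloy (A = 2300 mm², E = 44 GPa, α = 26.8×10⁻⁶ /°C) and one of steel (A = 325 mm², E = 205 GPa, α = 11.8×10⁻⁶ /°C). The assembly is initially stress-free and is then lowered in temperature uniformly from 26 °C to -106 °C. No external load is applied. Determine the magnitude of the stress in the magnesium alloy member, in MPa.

σ ≈ 34.6 MPa (tensile)

The magnesium alloy has the larger α, so on cooling it would change length more than the steel if both were free. The rigid plates force a common final length, so the magnesium alloy is put into tension and the steel into compression, with equal and opposite forces P (no external load).
Setting the final lengths equal and cancelling L: (α₁ − α₂)ΔT = P/(A₁E₁) + P/(A₂E₂).
|α₁ − α₂|·ΔT = 15×10⁻⁶ × 132 = 0.00198.
1/(A₁E₁) + 1/(A₂E₂) = 1/(2300×44×10³) + 1/(325×205×10³) = 2.489×10⁻⁸ N⁻¹.
P = 0.00198 / 2.489×10⁻⁸ = 79550 N = 79.55 kN.
σ_{magnesium alloy} = P/A₁ = 79550/2300 = 34.59 MPa, tensile.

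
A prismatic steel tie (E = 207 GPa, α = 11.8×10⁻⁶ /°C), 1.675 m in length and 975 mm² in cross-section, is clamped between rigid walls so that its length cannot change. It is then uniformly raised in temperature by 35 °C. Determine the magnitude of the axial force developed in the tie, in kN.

P ≈ 83.4 kN (compressive)

Full restraint means ε = 0, so the stress is σ = EαΔT = 207×10³ × 11.8×10⁻⁶ × 35 = 85.49 MPa.
Axial force P = σA = 85.49 × 975 = 83350 N = 83.35 kN, compressive.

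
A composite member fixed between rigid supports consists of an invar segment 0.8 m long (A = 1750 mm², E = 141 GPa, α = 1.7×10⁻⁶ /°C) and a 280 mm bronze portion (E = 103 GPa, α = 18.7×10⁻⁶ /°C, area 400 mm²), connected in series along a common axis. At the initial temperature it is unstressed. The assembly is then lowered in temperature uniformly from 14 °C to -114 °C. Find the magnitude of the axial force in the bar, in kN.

P ≈ 84.1 kN (tensile)

If the supports were absent, the total length change would be Σ αᵢΔT Lᵢ = 1.7×10⁻⁶×128×800 + 18.7×10⁻⁶×128×280 = 0.8443 mm.
The rigid supports impose zero overall length change; the single axial force P common to all segments must satisfy P Σ Lᵢ/(AᵢEᵢ) = δ_free.
Σ Lᵢ/(AᵢEᵢ) = 800/(1750×141×10³) + 280/(400×103×10³) = 1.004×10⁻⁵ mm/N.
P = 0.8443 / 1.004×10⁻⁵ = 84110 N = 84.11 kN, tensile.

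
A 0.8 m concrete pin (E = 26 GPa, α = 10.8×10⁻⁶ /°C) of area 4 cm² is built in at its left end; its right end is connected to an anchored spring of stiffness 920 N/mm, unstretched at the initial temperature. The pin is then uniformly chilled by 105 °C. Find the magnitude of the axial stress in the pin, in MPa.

The unrestrained thermal change is αΔT L = 10.8×10⁻⁶ × 105 × 800 = 0.9072 mm.
With a force P in the spring, the elastic change of the pin is PL/(AE) and that of the spring is P/k; compatibility requires their sum to equal δ_free.
P [ L/(AE) + 1/k ] = δ_free → P [ 800/(400×26×10³) + 1/(920) ] = 0.9072.
P = 0.9072 / 0.001164 = 779.5 N.
σ = P/A = 779.5/400 = 1.949 MPa.

σ ≈ 1.95 MPa (tensile)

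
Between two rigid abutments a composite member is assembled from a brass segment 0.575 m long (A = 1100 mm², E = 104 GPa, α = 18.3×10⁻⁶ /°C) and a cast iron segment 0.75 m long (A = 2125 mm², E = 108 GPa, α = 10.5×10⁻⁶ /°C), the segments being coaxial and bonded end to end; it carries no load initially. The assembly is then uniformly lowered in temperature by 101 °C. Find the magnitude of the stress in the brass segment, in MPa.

σ ≈ 204 MPa (tensile)

If the supports were absent, the total length change would be Σ αᵢΔT Lᵢ = 18.3×10⁻⁶×101×575 + 10.5×10⁻⁶×101×750 = 1.858 mm.
The rigid supports impose zero overall length change; the single axial force P common to all segments must satisfy P Σ Lᵢ/(AᵢEᵢ) = δ_free.
Σ Lᵢ/(AᵢEᵢ) = 575/(1100×104×10³) + 750/(2125×108×10³) = 8.294×10⁻⁶ mm/N.
Hence P = δ_free / Σ(L/AE) = 1.858/8.294×10⁻⁶ = 224 kN (tensile).
σ_{brass} = P / A = 224000 / 1100 = 203.7 MPa.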